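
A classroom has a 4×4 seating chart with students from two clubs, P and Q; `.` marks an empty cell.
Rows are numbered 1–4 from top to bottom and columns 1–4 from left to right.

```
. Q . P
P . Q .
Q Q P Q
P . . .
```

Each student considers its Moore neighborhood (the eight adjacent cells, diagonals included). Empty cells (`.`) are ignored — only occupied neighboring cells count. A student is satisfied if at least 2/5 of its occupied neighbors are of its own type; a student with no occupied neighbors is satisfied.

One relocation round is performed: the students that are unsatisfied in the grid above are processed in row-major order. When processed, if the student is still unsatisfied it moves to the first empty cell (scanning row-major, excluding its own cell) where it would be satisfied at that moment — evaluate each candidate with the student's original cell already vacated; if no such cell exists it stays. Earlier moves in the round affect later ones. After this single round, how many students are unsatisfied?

2

Initially unsatisfied (in order): (1,4), (2,1), (3,1), (3,3), (4,1).
  (1,4) → (1,1).
  (2,1) → (4,2).
  (3,1) → (1,3).
  (3,3) → (3,1).
  (4,1): now satisfied by earlier moves; stays.
Resulting grid:
P Q Q .
. . Q .
P Q . Q
P P . .
Unsatisfied now: (1,1), (3,2).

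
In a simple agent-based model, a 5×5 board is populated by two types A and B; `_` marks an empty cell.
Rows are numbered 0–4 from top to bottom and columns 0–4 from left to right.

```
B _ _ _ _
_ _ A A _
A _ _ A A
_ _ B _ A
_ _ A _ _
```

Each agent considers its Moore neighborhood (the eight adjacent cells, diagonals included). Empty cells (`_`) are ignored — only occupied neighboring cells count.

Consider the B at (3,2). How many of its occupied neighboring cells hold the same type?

Occupied neighbors of (3,2): (2,3)=A, (4,2)=A.
Same type (B): 0 of 2.

0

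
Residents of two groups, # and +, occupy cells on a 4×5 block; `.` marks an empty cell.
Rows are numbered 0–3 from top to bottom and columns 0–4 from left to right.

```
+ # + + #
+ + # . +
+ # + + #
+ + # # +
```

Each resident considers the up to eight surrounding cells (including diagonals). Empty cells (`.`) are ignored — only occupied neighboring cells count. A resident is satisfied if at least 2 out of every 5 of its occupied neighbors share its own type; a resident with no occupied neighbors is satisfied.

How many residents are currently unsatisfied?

(0,0)+ 2/3 satisfied
(0,1)# 1/5 not
(0,2)+ 2/4 satisfied
(0,3)+ 2/4 satisfied
(0,4)# 0/2 not
(1,0)+ 3/5 satisfied
(1,1)+ 5/8 satisfied
(1,2)# 2/7 not
(1,4)+ 2/4 satisfied
(2,0)+ 4/5 satisfied
(2,1)# 2/8 not
(2,2)+ 3/7 satisfied
(2,3)+ 3/7 satisfied
(2,4)# 1/4 not
(3,0)+ 2/3 satisfied
(3,1)+ 3/5 satisfied
(3,2)# 2/5 satisfied
(3,3)# 2/5 satisfied
(3,4)+ 1/3 not
Unsatisfied: (0,1), (0,4), (1,2), (2,1), (2,4), (3,4) — 6 in total.

6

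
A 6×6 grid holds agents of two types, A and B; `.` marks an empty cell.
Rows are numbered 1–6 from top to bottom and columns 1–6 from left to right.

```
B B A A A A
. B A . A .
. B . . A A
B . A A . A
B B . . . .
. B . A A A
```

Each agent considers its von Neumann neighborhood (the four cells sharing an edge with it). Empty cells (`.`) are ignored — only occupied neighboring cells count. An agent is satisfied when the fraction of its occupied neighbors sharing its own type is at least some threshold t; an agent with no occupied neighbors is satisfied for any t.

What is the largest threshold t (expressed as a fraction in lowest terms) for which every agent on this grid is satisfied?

Row 1: (1,1)B 1/1 · (1,2)B 2/3 · (1,3)A 2/3 · (1,4)A 2/2 · (1,5)A 3/3 · (1,6)A 1/1
Row 2: (2,2)B 2/3 · (2,3)A 1/2 · (2,5)A 2/2
Row 3: (3,2)B 1/1 · (3,5)A 2/2 · (3,6)A 2/2
Row 4: (4,1)B 1/1 · (4,3)A 1/1 · (4,4)A 1/1 · (4,6)A 1/1
Row 5: (5,1)B 2/2 · (5,2)B 2/2
Row 6: (6,2)B 1/1 · (6,4)A 1/1 · (6,5)A 2/2 · (6,6)A 1/1
The smallest same-type fraction is 1/2 at (2,3), which reduces to 1/2. Any threshold above that leaves this agent unsatisfied.

1/2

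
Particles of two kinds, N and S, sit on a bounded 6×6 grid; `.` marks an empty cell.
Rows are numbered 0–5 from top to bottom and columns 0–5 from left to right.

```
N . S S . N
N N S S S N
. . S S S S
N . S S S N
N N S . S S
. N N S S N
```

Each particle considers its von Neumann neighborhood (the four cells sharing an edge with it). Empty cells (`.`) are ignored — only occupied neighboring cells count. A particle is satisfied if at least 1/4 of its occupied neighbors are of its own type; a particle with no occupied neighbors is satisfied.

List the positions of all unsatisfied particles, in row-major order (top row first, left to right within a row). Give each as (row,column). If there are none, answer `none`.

(3,5), (5,5)

Row 0: (0,0)N 1/1 ok · (0,2)S 2/2 ok · (0,3)S 2/2 ok · (0,5)N 1/1 ok
Row 1: (1,0)N 2/2 ok · (1,1)N 1/2 ok · (1,2)S 3/4 ok · (1,3)S 4/4 ok · (1,4)S 2/3 ok · (1,5)N 1/3 ok
Row 2: (2,2)S 3/3 ok · (2,3)S 4/4 ok · (2,4)S 4/4 ok · (2,5)S 1/3 ok
Row 3: (3,0)N 1/1 ok · (3,2)S 3/3 ok · (3,3)S 3/3 ok · (3,4)S 3/4 ok · (3,5)N 0/3 unhappy
Row 4: (4,0)N 2/2 ok · (4,1)N 2/3 ok · (4,2)S 1/3 ok · (4,4)S 3/3 ok · (4,5)S 1/3 ok
Row 5: (5,1)N 2/2 ok · (5,2)N 1/3 ok · (5,3)S 1/2 ok · (5,4)S 2/3 ok · (5,5)N 0/2 unhappy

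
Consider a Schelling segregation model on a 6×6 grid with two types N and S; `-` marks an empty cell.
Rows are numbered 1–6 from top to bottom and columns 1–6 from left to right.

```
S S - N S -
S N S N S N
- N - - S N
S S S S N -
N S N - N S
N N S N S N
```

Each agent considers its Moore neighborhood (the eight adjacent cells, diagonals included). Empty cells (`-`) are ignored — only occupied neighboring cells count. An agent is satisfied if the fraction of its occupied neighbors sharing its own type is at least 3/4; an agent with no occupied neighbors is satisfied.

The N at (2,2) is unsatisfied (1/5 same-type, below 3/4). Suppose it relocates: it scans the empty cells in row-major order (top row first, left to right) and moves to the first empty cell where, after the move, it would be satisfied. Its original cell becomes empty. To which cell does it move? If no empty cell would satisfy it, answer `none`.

Vacating (2,2). Empty cells in order:
  (1,3): 2/4 same-type → still unsatisfied.
  (1,6): 1/3 same-type → still unsatisfied.
  (3,1): 1/4 same-type → still unsatisfied.
  (3,3): 2/6 same-type → still unsatisfied.
  (3,4): 2/7 same-type → still unsatisfied.
  (4,6): 3/5 same-type → still unsatisfied.
  (5,4): 4/8 same-type → still unsatisfied.

none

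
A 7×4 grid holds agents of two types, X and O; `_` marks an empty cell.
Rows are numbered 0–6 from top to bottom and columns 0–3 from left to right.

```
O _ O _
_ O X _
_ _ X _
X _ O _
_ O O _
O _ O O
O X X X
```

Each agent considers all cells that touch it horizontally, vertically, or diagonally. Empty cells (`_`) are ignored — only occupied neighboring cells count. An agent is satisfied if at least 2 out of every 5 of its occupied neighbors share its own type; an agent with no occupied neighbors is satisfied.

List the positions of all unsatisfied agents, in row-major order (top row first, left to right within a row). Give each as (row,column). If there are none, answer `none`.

(0,0)O 1/1 ok
(0,2)O 1/2 ok
(1,1)O 2/4 ok
(1,2)X 1/3 unhappy
(2,2)X 1/3 unhappy
(3,0)X 0/1 unhappy
(3,2)O 2/3 ok
(4,1)O 4/5 ok
(4,2)O 4/4 ok
(5,0)O 2/3 ok
(5,2)O 3/6 ok
(5,3)O 2/4 ok
(6,0)O 1/2 ok
(6,1)X 1/4 unhappy
(6,2)X 2/4 ok
(6,3)X 1/3 unhappy

(1,2), (2,2), (3,0), (6,1), (6,3)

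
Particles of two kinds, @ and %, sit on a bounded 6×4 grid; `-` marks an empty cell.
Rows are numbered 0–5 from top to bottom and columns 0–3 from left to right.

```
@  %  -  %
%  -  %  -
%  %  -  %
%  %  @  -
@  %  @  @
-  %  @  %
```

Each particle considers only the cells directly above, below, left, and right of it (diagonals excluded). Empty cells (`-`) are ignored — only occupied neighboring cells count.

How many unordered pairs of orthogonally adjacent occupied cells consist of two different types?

Scan each occupied cell's neighbors to the right and below so each pair is counted once.
Row 0: @(0,0)–%(0,1)≠ @(0,0)–%(1,0)≠  → 2/2 unlike.
Row 1: %(1,0)–%(2,0)=  → 0/1 unlike.
Row 2: %(2,0)–%(2,1)= %(2,0)–%(3,0)= %(2,1)–%(3,1)=  → 0/3 unlike.
Row 3: %(3,0)–%(3,1)= %(3,0)–@(4,0)≠ %(3,1)–@(3,2)≠ %(3,1)–%(4,1)= @(3,2)–@(4,2)=  → 2/5 unlike.
Row 4: @(4,0)–%(4,1)≠ %(4,1)–@(4,2)≠ %(4,1)–%(5,1)= @(4,2)–@(4,3)= @(4,2)–@(5,2)= @(4,3)–%(5,3)≠  → 3/6 unlike.
Row 5: %(5,1)–@(5,2)≠ @(5,2)–%(5,3)≠  → 2/2 unlike.
Total adjacent occupied pairs: 19; unlike-type pairs: 9.

9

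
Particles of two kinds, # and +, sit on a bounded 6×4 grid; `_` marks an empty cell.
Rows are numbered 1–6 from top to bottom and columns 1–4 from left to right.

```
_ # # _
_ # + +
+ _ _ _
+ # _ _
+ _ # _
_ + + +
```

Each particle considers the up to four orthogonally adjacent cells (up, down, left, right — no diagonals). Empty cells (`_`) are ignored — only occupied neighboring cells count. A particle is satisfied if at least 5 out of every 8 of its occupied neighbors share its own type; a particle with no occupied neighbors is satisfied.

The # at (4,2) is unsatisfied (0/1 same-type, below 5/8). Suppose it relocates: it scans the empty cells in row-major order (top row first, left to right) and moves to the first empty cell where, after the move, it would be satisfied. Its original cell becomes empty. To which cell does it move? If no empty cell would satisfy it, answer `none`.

(1,1)

Vacating (4,2). Empty cells in order:
  (1,1): 1/1 same-type → satisfied — stop here.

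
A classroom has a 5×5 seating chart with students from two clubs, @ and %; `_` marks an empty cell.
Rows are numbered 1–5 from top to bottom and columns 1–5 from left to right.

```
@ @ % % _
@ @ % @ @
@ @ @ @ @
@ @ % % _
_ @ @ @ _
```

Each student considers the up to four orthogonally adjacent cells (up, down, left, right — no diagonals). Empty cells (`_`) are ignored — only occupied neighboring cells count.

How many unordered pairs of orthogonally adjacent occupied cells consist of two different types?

Scan each occupied cell's neighbors to the right and below so each pair is counted once.
Row 1: @(1,1)–@(1,2)= @(1,1)–@(2,1)= @(1,2)–%(1,3)≠ @(1,2)–@(2,2)= %(1,3)–%(1,4)= %(1,3)–%(2,3)= %(1,4)–@(2,4)≠  → 2/7 unlike.
Row 2: @(2,1)–@(2,2)= @(2,1)–@(3,1)= @(2,2)–%(2,3)≠ @(2,2)–@(3,2)= %(2,3)–@(2,4)≠ %(2,3)–@(3,3)≠ @(2,4)–@(2,5)= @(2,4)–@(3,4)= @(2,5)–@(3,5)=  → 3/9 unlike.
Row 3: @(3,1)–@(3,2)= @(3,1)–@(4,1)= @(3,2)–@(3,3)= @(3,2)–@(4,2)= @(3,3)–@(3,4)= @(3,3)–%(4,3)≠ @(3,4)–@(3,5)= @(3,4)–%(4,4)≠  → 2/8 unlike.
Row 4: @(4,1)–@(4,2)= @(4,2)–%(4,3)≠ @(4,2)–@(5,2)= %(4,3)–%(4,4)= %(4,3)–@(5,3)≠ %(4,4)–@(5,4)≠  → 3/6 unlike.
Row 5: @(5,2)–@(5,3)= @(5,3)–@(5,4)=  → 0/2 unlike.
Total adjacent occupied pairs: 32; unlike-type pairs: 10.

10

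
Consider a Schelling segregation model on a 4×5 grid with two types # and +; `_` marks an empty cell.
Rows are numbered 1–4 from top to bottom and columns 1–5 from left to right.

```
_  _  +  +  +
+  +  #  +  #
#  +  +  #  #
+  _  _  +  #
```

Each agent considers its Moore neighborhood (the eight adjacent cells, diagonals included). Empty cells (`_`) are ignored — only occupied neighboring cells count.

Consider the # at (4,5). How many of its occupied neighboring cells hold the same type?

Occupied neighbors of (4,5): (3,4)=#, (3,5)=#, (4,4)=+.
Same type (#): 2 of 3.

2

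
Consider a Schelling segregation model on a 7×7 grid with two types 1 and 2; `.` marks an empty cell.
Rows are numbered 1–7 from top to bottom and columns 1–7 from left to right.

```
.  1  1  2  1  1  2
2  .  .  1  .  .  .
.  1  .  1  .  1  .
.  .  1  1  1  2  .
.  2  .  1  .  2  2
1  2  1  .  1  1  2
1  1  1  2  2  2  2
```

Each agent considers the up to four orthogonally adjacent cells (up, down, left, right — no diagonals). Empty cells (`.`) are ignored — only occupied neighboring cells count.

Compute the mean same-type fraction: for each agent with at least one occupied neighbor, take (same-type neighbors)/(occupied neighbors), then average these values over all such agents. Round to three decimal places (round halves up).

(1,2)1 1/1
(1,3)1 1/2
(1,4)2 0/3
(1,5)1 1/2
(1,6)1 1/2
(1,7)2 0/1
(2,1)2 — no occupied neighbors
(2,4)1 1/2
(3,2)1 — no occupied neighbors
(3,4)1 2/2
(3,6)1 0/1
(4,3)1 1/1
(4,4)1 4/4
(4,5)1 1/2
(4,6)2 1/3
(5,2)2 1/1
(5,4)1 1/1
(5,6)2 2/3
(5,7)2 2/2
(6,1)1 1/2
(6,2)2 1/4
(6,3)1 1/2
(6,5)1 1/2
(6,6)1 1/4
(6,7)2 2/3
(7,1)1 2/2
(7,2)1 2/3
(7,3)1 2/3
(7,4)2 1/2
(7,5)2 2/3
(7,6)2 2/3
(7,7)2 2/2
Sum over 30 agents: 1/1 + 1/2 + 0/3 + 1/2 + 1/2 + 0/1 + 1/2 + 2/2 + 0/1 + 1/1 + 4/4 + 1/2 + 1/3 + 1/1 + 1/1 + 2/3 + 2/2 + 1/2 + 1/4 + 1/2 + 1/2 + 1/4 + 2/3 + 2/2 + 2/3 + 2/3 + 1/2 + 2/3 + 2/3 + 2/2 = 55/3; mean = 55/3 ÷ 30 = 11/18 = 0.611111… → 0.611.

0.611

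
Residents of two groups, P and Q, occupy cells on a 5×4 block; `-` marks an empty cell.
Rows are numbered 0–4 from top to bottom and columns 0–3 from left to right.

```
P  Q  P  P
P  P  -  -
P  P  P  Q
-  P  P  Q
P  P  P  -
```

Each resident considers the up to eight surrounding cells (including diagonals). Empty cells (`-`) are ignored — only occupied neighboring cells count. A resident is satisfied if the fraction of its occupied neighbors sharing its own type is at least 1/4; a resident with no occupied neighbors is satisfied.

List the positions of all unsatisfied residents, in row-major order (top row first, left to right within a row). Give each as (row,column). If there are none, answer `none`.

(0,1)

(0,0)P 2/3 ✓
(0,1)Q 0/4 ✗
(0,2)P 2/3 ✓
(0,3)P 1/1 ✓
(1,0)P 4/5 ✓
(1,1)P 6/7 ✓
(2,0)P 4/4 ✓
(2,1)P 6/6 ✓
(2,2)P 4/6 ✓
(2,3)Q 1/3 ✓
(3,1)P 7/7 ✓
(3,2)P 5/7 ✓
(3,3)Q 1/4 ✓
(4,0)P 2/2 ✓
(4,1)P 4/4 ✓
(4,2)P 3/4 ✓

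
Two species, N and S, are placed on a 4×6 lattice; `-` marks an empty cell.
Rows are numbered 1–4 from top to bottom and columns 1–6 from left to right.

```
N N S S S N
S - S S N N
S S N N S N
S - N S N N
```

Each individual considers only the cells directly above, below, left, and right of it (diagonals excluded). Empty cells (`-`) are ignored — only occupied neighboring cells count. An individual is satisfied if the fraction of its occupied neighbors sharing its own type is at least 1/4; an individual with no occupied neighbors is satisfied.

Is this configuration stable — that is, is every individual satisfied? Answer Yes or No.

Row 1: (1,1)N 1/2 ok · (1,2)N 1/2 ok · (1,3)S 2/3 ok · (1,4)S 3/3 ok · (1,5)S 1/3 ok · (1,6)N 1/2 ok
Row 2: (2,1)S 1/2 ok · (2,3)S 2/3 ok · (2,4)S 2/4 ok · (2,5)N 1/4 ok · (2,6)N 3/3 ok
Row 3: (3,1)S 3/3 ok · (3,2)S 1/2 ok · (3,3)N 2/4 ok · (3,4)N 1/4 ok · (3,5)S 0/4 unhappy · (3,6)N 2/3 ok
Row 4: (4,1)S 1/1 ok · (4,3)N 1/2 ok · (4,4)S 0/3 unhappy · (4,5)N 1/3 ok · (4,6)N 2/2 ok
For instance (3,5) has only 0/4 same-type neighbors, below 1/4.

No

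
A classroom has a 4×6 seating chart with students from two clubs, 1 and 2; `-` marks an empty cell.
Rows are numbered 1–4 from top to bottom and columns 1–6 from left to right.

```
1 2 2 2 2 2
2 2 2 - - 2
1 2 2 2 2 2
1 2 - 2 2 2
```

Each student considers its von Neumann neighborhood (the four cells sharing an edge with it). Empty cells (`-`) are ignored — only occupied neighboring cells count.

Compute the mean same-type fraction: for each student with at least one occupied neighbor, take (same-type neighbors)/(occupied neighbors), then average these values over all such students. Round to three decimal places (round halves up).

Row 1: (1,1)1 0/2 · (1,2)2 2/3 · (1,3)2 3/3 · (1,4)2 2/2 · (1,5)2 2/2 · (1,6)2 2/2
Row 2: (2,1)2 1/3 · (2,2)2 4/4 · (2,3)2 3/3 · (2,6)2 2/2
Row 3: (3,1)1 1/3 · (3,2)2 3/4 · (3,3)2 3/3 · (3,4)2 3/3 · (3,5)2 3/3 · (3,6)2 3/3
Row 4: (4,1)1 1/2 · (4,2)2 1/2 · (4,4)2 2/2 · (4,5)2 3/3 · (4,6)2 2/2
Sum over 21 students: 0/2 + 2/3 + 3/3 + 2/2 + 2/2 + 2/2 + 1/3 + 4/4 + 3/3 + 2/2 + 1/3 + 3/4 + 3/3 + 3/3 + 3/3 + 3/3 + 1/2 + 1/2 + 2/2 + 3/3 + 2/2 = 205/12; mean = 205/12 ÷ 21 = 205/252 = 0.813492… → 0.813.

0.813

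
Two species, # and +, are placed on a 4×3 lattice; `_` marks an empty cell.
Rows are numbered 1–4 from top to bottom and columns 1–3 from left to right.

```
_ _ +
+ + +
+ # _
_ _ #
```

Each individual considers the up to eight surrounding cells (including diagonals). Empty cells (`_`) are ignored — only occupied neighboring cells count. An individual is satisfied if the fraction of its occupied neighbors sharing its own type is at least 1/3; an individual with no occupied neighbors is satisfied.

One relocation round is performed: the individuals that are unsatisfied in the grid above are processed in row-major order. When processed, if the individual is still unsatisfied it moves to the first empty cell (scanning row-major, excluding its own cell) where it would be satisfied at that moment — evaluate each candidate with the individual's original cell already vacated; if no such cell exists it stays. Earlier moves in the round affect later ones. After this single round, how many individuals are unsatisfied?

Initially unsatisfied (in order): (3,2).
  (3,2) → (3,3).
Resulting grid:
_ _ +
+ + +
+ _ #
_ _ #
All satisfied now.

0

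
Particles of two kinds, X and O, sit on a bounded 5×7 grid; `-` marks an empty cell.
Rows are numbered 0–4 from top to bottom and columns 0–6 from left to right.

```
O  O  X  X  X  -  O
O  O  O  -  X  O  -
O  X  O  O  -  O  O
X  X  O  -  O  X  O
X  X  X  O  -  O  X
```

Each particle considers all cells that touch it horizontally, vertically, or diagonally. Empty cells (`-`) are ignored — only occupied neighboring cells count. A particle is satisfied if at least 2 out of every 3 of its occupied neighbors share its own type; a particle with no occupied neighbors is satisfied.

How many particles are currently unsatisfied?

Row 0: (0,0)O 3/3 ✓ · (0,1)O 4/5 ✓ · (0,2)X 1/4 ✗ · (0,3)X 3/4 ✓ · (0,4)X 2/3 ✓ · (0,6)O 1/1 ✓
Row 1: (1,0)O 4/5 ✓ · (1,1)O 6/8 ✓ · (1,2)O 4/7 ✗ · (1,4)X 2/5 ✗ · (1,5)O 3/5 ✗
Row 2: (2,0)O 2/5 ✗ · (2,1)X 2/8 ✗ · (2,2)O 4/6 ✓ · (2,3)O 4/5 ✓ · (2,5)O 4/6 ✓ · (2,6)O 3/4 ✓
Row 3: (3,0)X 4/5 ✓ · (3,1)X 5/8 ✗ · (3,2)O 3/7 ✗ · (3,4)O 4/5 ✓ · (3,5)X 1/6 ✗ · (3,6)O 3/5 ✗
Row 4: (4,0)X 3/3 ✓ · (4,1)X 4/5 ✓ · (4,2)X 2/4 ✗ · (4,3)O 2/3 ✓ · (4,5)O 2/4 ✗ · (4,6)X 1/3 ✗
Unsatisfied: (0,2), (1,2), (1,4), (1,5), (2,0), (2,1), (3,1), (3,2), (3,5), (3,6), (4,2), (4,5), (4,6) — 13 in total.

13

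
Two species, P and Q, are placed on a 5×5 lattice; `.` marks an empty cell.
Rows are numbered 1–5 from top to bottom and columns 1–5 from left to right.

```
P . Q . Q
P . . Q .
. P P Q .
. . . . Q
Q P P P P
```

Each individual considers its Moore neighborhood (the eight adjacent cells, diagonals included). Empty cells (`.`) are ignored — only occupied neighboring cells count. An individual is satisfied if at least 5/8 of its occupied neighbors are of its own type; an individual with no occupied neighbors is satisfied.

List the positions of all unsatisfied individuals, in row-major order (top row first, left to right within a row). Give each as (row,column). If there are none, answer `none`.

(3,3), (4,5), (5,1), (5,2), (5,5)

(1,1)P 1/1 satisfied
(1,3)Q 1/1 satisfied
(1,5)Q 1/1 satisfied
(2,1)P 2/2 satisfied
(2,4)Q 3/4 satisfied
(3,2)P 2/2 satisfied
(3,3)P 1/3 not
(3,4)Q 2/3 satisfied
(4,5)Q 1/3 not
(5,1)Q 0/1 not
(5,2)P 1/2 not
(5,3)P 2/2 satisfied
(5,4)P 2/3 satisfied
(5,5)P 1/2 not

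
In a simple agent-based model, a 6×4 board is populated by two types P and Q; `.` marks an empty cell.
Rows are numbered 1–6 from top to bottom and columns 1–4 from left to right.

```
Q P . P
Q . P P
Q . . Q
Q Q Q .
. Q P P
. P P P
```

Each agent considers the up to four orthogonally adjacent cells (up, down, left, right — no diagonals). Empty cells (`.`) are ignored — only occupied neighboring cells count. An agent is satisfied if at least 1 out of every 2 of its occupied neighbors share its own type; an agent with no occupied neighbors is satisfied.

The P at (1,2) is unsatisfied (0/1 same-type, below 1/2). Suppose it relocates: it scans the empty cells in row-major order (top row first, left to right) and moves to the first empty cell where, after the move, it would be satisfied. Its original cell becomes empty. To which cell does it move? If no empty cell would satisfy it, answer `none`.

Vacating (1,2). Empty cells in order:
  (1,3): 2/2 same-type → satisfied — stop here.

(1,3)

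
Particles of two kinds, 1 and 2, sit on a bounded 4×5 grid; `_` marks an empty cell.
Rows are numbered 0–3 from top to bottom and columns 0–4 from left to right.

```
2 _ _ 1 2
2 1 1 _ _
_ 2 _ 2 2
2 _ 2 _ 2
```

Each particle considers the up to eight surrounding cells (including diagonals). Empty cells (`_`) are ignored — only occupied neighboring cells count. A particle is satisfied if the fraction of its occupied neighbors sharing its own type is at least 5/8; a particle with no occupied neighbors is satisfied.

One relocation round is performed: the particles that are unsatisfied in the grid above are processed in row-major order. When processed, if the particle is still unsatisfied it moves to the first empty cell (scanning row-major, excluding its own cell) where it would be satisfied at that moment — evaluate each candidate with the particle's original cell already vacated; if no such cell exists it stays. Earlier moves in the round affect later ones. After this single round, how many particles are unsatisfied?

Initially unsatisfied (in order): (0,0), (0,3), (0,4), (1,1), (1,2), (2,1).
  (0,0) → (1,4).
  (0,3) → (0,1).
  (0,4): now satisfied by earlier moves; stays.
  (1,1) → (0,2).
  (1,2): no empty cell satisfies it; stays.
  (2,1): now satisfied by earlier moves; stays.
Resulting grid:
_ 1 1 _ 2
2 _ 1 _ 2
_ 2 _ 2 2
2 _ 2 _ 2
Unsatisfied now: (1,0), (1,2).

2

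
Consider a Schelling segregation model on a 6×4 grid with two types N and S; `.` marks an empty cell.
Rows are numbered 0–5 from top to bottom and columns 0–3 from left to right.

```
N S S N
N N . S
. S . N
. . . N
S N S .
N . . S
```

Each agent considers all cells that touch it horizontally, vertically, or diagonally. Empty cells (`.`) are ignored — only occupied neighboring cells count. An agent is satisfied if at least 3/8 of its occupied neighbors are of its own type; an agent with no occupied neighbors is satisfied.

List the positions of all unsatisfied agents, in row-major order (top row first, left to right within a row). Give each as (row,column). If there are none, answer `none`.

(0,1), (0,3), (1,3), (2,1), (4,0), (4,1), (4,2)

(0,0)N 2/3 ok
(0,1)S 1/4 unhappy
(0,2)S 2/4 ok
(0,3)N 0/2 unhappy
(1,0)N 2/4 ok
(1,1)N 2/5 ok
(1,3)S 1/3 unhappy
(2,1)S 0/2 unhappy
(2,3)N 1/2 ok
(3,3)N 1/2 ok
(4,0)S 0/2 unhappy
(4,1)N 1/3 unhappy
(4,2)S 1/3 unhappy
(5,0)N 1/2 ok
(5,3)S 1/1 ok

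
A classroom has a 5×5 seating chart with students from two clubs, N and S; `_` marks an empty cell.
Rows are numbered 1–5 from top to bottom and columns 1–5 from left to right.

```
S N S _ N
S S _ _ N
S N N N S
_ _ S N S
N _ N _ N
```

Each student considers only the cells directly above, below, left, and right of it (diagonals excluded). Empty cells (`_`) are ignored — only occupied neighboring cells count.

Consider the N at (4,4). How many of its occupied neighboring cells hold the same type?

Occupied neighbors of (4,4): (3,4)=N, (4,3)=S, (4,5)=S.
Same type (N): 1 of 3.

1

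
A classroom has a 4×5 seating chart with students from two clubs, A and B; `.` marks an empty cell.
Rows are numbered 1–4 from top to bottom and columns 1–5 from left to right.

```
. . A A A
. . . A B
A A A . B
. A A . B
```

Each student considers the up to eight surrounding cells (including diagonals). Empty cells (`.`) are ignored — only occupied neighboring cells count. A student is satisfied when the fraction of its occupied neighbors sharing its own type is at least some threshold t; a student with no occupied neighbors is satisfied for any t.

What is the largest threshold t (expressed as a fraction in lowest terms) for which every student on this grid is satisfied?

(1,3)A 2/2
(1,4)A 3/4
(1,5)A 2/3
(2,4)A 4/6
(2,5)B 1/4
(3,1)A 2/2
(3,2)A 4/4
(3,3)A 4/4
(3,5)B 2/3
(4,2)A 4/4
(4,3)A 3/3
(4,5)B 1/1
The smallest same-type fraction is 1/4 at (2,5), which reduces to 1/4. Any threshold above that leaves this student unsatisfied.

1/4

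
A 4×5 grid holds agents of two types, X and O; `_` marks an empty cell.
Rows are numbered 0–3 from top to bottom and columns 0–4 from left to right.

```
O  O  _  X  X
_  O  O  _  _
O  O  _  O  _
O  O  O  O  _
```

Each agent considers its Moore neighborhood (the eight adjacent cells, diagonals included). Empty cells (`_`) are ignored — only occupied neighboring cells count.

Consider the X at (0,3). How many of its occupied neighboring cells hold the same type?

1

Occupied neighbors of (0,3): (0,4)=X, (1,2)=O.
Same type (X): 1 of 2.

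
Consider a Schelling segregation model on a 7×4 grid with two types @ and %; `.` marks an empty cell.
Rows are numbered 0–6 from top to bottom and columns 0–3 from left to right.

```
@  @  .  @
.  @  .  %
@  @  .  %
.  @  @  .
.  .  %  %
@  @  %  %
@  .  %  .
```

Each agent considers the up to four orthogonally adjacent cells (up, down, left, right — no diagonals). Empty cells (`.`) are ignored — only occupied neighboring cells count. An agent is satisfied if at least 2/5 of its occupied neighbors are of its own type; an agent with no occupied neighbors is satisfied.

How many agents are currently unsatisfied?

Row 0: (0,0)@ 1/1 ok · (0,1)@ 2/2 ok · (0,3)@ 0/1 unhappy
Row 1: (1,1)@ 2/2 ok · (1,3)% 1/2 ok
Row 2: (2,0)@ 1/1 ok · (2,1)@ 3/3 ok · (2,3)% 1/1 ok
Row 3: (3,1)@ 2/2 ok · (3,2)@ 1/2 ok
Row 4: (4,2)% 2/3 ok · (4,3)% 2/2 ok
Row 5: (5,0)@ 2/2 ok · (5,1)@ 1/2 ok · (5,2)% 3/4 ok · (5,3)% 2/2 ok
Row 6: (6,0)@ 1/1 ok · (6,2)% 1/1 ok
Unsatisfied: (0,3) — 1 in total.

1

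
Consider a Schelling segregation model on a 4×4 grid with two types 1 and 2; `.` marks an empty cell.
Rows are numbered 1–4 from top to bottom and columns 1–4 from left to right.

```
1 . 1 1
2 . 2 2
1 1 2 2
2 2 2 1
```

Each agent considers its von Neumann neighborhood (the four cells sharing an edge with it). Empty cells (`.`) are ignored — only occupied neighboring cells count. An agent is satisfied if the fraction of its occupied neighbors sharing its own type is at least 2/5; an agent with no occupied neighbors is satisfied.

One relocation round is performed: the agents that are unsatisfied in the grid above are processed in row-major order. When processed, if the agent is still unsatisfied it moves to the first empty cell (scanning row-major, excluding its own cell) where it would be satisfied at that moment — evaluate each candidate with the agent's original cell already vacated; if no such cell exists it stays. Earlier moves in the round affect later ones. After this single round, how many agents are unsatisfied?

2

Initially unsatisfied (in order): (1,1), (2,1), (3,1), (3,2), (4,4).
  (1,1) → (1,2).
  (2,1): no empty cell satisfies it; stays.
  (3,1) → (1,1).
  (3,2): no empty cell satisfies it; stays.
  (4,4) → (2,2).
Resulting grid:
1 1 1 1
2 1 2 2
. 1 2 2
2 2 2 .
Unsatisfied now: (2,1), (3,2).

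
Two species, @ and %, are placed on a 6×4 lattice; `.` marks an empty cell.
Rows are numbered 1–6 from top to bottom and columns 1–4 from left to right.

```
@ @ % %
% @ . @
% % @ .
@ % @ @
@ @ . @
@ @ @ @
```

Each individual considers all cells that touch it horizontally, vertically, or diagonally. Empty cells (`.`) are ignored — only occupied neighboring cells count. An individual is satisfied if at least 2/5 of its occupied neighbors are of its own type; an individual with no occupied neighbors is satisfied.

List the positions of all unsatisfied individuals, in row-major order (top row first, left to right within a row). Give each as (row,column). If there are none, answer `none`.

(1,1)@ 2/3 ✓
(1,2)@ 2/4 ✓
(1,3)% 1/4 ✗
(1,4)% 1/2 ✓
(2,1)% 2/5 ✓
(2,2)@ 3/7 ✓
(2,4)@ 1/3 ✗
(3,1)% 3/5 ✓
(3,2)% 3/7 ✓
(3,3)@ 4/6 ✓
(4,1)@ 2/5 ✓
(4,2)% 2/7 ✗
(4,3)@ 4/6 ✓
(4,4)@ 3/3 ✓
(5,1)@ 4/5 ✓
(5,2)@ 6/7 ✓
(5,4)@ 4/4 ✓
(6,1)@ 3/3 ✓
(6,2)@ 4/4 ✓
(6,3)@ 4/4 ✓
(6,4)@ 2/2 ✓

(1,3), (2,4), (4,2)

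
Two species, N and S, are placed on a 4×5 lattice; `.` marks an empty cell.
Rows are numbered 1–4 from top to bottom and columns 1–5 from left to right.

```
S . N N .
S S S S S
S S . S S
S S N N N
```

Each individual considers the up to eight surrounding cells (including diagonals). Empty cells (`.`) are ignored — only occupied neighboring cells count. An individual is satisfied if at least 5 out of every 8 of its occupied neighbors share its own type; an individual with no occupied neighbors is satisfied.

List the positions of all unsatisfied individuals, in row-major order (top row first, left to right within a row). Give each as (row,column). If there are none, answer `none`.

Row 1: (1,1)S 2/2 ✓ · (1,3)N 1/4 ✗ · (1,4)N 1/4 ✗
Row 2: (2,1)S 4/4 ✓ · (2,2)S 5/6 ✓ · (2,3)S 4/6 ✓ · (2,4)S 4/6 ✓ · (2,5)S 3/4 ✓
Row 3: (3,1)S 5/5 ✓ · (3,2)S 6/7 ✓ · (3,4)S 4/7 ✗ · (3,5)S 3/5 ✗
Row 4: (4,1)S 3/3 ✓ · (4,2)S 3/4 ✓ · (4,3)N 1/4 ✗ · (4,4)N 2/4 ✗ · (4,5)N 1/3 ✗

(1,3), (1,4), (3,4), (3,5), (4,3), (4,4), (4,5)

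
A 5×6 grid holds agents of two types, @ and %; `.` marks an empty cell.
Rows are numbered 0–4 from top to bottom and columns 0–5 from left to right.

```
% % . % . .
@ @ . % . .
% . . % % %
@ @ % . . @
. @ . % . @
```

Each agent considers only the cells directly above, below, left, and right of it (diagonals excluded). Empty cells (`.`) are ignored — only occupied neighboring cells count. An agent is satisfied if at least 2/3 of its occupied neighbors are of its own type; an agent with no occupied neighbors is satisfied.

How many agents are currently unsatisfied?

Row 0: (0,0)% 1/2 not · (0,1)% 1/2 not · (0,3)% 1/1 satisfied
Row 1: (1,0)@ 1/3 not · (1,1)@ 1/2 not · (1,3)% 2/2 satisfied
Row 2: (2,0)% 0/2 not · (2,3)% 2/2 satisfied · (2,4)% 2/2 satisfied · (2,5)% 1/2 not
Row 3: (3,0)@ 1/2 not · (3,1)@ 2/3 satisfied · (3,2)% 0/1 not · (3,5)@ 1/2 not
Row 4: (4,1)@ 1/1 satisfied · (4,3)% 0/0 satisfied · (4,5)@ 1/1 satisfied
Unsatisfied: (0,0), (0,1), (1,0), (1,1), (2,0), (2,5), (3,0), (3,2), (3,5) — 9 in total.

9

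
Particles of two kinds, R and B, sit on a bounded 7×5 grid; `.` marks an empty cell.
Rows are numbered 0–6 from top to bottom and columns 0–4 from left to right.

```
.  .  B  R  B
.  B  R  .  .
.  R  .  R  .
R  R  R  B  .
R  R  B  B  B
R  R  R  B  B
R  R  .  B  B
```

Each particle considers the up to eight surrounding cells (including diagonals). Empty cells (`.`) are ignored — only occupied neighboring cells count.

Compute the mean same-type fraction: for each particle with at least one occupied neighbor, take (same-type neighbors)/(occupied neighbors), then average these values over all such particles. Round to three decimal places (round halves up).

Row 0: (0,2)B 1/3 · (0,3)R 1/3 · (0,4)B 0/1
Row 1: (1,1)B 1/3 · (1,2)R 3/5
Row 2: (2,1)R 4/5 · (2,3)R 2/3
Row 3: (3,0)R 4/4 · (3,1)R 5/6 · (3,2)R 4/7 · (3,3)B 3/5
Row 4: (4,0)R 5/5 · (4,1)R 7/8 · (4,2)B 3/8 · (4,3)B 5/7 · (4,4)B 4/4
Row 5: (5,0)R 5/5 · (5,1)R 6/7 · (5,2)R 3/7 · (5,3)B 6/7 · (5,4)B 5/5
Row 6: (6,0)R 3/3 · (6,1)R 4/4 · (6,3)B 3/4 · (6,4)B 3/3
Sum over 25 particles: 1/3 + 1/3 + 0/1 + 1/3 + 3/5 + 4/5 + 2/3 + 4/4 + 5/6 + 4/7 + 3/5 + 5/5 + 7/8 + 3/8 + 5/7 + 4/4 + 5/5 + 6/7 + 3/7 + 6/7 + 5/5 + 3/3 + 4/4 + 3/4 + 3/3 = 251/14; mean = 251/14 ÷ 25 = 251/350 = 0.717142… → 0.717.

0.717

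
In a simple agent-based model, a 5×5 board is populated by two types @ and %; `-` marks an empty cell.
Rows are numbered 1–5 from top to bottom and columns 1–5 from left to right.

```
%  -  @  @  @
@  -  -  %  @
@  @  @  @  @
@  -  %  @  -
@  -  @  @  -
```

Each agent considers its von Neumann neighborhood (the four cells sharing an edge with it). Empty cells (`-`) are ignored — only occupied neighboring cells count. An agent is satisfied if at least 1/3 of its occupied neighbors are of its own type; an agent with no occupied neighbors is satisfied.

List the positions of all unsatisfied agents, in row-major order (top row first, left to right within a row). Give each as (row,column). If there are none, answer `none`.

(1,1), (2,4), (4,3)

(1,1)% 0/1 not
(1,3)@ 1/1 satisfied
(1,4)@ 2/3 satisfied
(1,5)@ 2/2 satisfied
(2,1)@ 1/2 satisfied
(2,4)% 0/3 not
(2,5)@ 2/3 satisfied
(3,1)@ 3/3 satisfied
(3,2)@ 2/2 satisfied
(3,3)@ 2/3 satisfied
(3,4)@ 3/4 satisfied
(3,5)@ 2/2 satisfied
(4,1)@ 2/2 satisfied
(4,3)% 0/3 not
(4,4)@ 2/3 satisfied
(5,1)@ 1/1 satisfied
(5,3)@ 1/2 satisfied
(5,4)@ 2/2 satisfied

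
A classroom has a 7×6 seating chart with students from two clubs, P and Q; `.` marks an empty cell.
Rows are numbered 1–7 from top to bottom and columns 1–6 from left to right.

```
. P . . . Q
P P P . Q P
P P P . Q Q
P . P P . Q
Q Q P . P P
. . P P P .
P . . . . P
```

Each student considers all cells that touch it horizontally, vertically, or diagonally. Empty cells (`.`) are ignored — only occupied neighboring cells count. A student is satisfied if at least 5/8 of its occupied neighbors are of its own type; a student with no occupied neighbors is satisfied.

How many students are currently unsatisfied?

Row 1: (1,2)P 3/3 ok · (1,6)Q 1/2 unhappy
Row 2: (2,1)P 4/4 ok · (2,2)P 6/6 ok · (2,3)P 4/4 ok · (2,5)Q 3/4 ok · (2,6)P 0/4 unhappy
Row 3: (3,1)P 4/4 ok · (3,2)P 7/7 ok · (3,3)P 5/5 ok · (3,5)Q 3/5 unhappy · (3,6)Q 3/4 ok
Row 4: (4,1)P 2/4 unhappy · (4,3)P 4/5 ok · (4,4)P 4/5 ok · (4,6)Q 2/4 unhappy
Row 5: (5,1)Q 1/2 unhappy · (5,2)Q 1/5 unhappy · (5,3)P 4/5 ok · (5,5)P 4/5 ok · (5,6)P 2/3 ok
Row 6: (6,3)P 2/3 ok · (6,4)P 4/4 ok · (6,5)P 4/4 ok
Row 7: (7,1)P 0/0 ok · (7,6)P 1/1 ok
Unsatisfied: (1,6), (2,6), (3,5), (4,1), (4,6), (5,1), (5,2) — 7 in total.

7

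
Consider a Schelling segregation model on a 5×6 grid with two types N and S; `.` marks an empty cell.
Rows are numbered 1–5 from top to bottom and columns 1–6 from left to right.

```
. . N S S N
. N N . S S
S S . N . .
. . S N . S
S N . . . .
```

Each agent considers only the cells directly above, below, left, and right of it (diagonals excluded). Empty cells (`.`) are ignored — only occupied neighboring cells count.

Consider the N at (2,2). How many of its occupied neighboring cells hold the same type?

Occupied neighbors of (2,2): (3,2)=S, (2,3)=N.
Same type (N): 1 of 2.

1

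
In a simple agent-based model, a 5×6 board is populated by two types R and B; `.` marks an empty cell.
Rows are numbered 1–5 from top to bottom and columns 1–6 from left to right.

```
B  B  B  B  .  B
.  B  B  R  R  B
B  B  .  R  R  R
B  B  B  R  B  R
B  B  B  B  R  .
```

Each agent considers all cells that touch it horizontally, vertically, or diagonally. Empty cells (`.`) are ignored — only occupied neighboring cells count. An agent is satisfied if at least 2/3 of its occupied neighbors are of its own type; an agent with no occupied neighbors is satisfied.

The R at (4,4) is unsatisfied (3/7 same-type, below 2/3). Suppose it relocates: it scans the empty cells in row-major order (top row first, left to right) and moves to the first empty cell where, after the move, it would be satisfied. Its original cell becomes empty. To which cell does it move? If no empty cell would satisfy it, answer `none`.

Vacating (4,4). Empty cells in order:
  (1,5): 2/5 same-type → still unsatisfied.
  (2,1): 0/5 same-type → still unsatisfied.
  (3,3): 2/7 same-type → still unsatisfied.
  (5,6): 2/3 same-type → satisfied — stop here.

(5,6)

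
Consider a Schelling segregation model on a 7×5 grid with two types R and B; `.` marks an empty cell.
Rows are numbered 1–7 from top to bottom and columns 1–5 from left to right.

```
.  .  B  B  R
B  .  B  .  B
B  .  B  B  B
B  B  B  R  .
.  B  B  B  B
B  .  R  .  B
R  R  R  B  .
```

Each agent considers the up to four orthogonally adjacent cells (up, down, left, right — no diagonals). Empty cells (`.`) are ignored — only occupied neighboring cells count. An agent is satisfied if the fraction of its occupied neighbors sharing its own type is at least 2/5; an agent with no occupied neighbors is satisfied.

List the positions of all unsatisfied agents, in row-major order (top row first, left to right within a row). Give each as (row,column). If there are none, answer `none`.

(1,5), (4,4), (6,1), (7,4)

(1,3)B 2/2 satisfied
(1,4)B 1/2 satisfied
(1,5)R 0/2 not
(2,1)B 1/1 satisfied
(2,3)B 2/2 satisfied
(2,5)B 1/2 satisfied
(3,1)B 2/2 satisfied
(3,3)B 3/3 satisfied
(3,4)B 2/3 satisfied
(3,5)B 2/2 satisfied
(4,1)B 2/2 satisfied
(4,2)B 3/3 satisfied
(4,3)B 3/4 satisfied
(4,4)R 0/3 not
(5,2)B 2/2 satisfied
(5,3)B 3/4 satisfied
(5,4)B 2/3 satisfied
(5,5)B 2/2 satisfied
(6,1)B 0/1 not
(6,3)R 1/2 satisfied
(6,5)B 1/1 satisfied
(7,1)R 1/2 satisfied
(7,2)R 2/2 satisfied
(7,3)R 2/3 satisfied
(7,4)B 0/1 not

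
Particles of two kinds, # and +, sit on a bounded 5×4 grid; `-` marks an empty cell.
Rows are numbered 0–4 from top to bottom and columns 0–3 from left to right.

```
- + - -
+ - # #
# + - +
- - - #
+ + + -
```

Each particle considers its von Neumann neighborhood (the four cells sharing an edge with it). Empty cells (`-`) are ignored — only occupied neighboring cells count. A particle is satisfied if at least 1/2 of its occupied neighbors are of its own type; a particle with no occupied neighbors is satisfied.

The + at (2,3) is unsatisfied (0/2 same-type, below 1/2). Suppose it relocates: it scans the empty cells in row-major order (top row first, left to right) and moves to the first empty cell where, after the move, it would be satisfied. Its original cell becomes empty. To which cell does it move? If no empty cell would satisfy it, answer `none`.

Vacating (2,3). Empty cells in order:
  (0,0): 2/2 same-type → satisfied — stop here.

(0,0)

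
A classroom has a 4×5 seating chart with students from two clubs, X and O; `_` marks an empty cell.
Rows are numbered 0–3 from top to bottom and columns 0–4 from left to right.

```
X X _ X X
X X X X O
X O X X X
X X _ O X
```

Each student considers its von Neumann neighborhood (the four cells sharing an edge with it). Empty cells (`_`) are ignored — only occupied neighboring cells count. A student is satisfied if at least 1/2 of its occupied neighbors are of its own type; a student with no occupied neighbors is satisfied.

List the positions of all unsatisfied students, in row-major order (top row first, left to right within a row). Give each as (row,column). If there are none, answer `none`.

(1,4), (2,1), (3,3)

(0,0)X 2/2 ok
(0,1)X 2/2 ok
(0,3)X 2/2 ok
(0,4)X 1/2 ok
(1,0)X 3/3 ok
(1,1)X 3/4 ok
(1,2)X 3/3 ok
(1,3)X 3/4 ok
(1,4)O 0/3 unhappy
(2,0)X 2/3 ok
(2,1)O 0/4 unhappy
(2,2)X 2/3 ok
(2,3)X 3/4 ok
(2,4)X 2/3 ok
(3,0)X 2/2 ok
(3,1)X 1/2 ok
(3,3)O 0/2 unhappy
(3,4)X 1/2 ok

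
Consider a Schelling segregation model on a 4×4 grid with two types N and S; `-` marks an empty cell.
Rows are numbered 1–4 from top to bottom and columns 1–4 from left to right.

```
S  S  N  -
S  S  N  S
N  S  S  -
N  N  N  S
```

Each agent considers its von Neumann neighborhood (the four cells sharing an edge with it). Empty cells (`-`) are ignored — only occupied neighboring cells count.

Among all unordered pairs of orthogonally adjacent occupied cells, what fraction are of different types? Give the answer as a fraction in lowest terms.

9/19

Scan each occupied cell's neighbors to the right and below so each pair is counted once.
From row 1: 1 unlike of 5 pairs (running 1/5).
From row 2: 4 unlike of 6 pairs (running 5/11).
From row 3: 3 unlike of 5 pairs (running 8/16).
From row 4: 1 unlike of 3 pairs (running 9/19).
Total adjacent occupied pairs: 19; unlike-type pairs: 9.
9/19 is already in lowest terms.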